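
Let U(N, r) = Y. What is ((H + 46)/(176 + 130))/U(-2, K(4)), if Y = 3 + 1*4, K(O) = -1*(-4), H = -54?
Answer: -4/1071 ≈ -0.0037348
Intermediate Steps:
K(O) = 4
Y = 7 (Y = 3 + 4 = 7)
U(N, r) = 7
((H + 46)/(176 + 130))/U(-2, K(4)) = ((-54 + 46)/(176 + 130))/7 = -8/306*(⅐) = -8*1/306*(⅐) = -4/153*⅐ = -4/1071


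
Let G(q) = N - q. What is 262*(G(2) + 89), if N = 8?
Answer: 24890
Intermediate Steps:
G(q) = 8 - q
262*(G(2) + 89) = 262*((8 - 1*2) + 89) = 262*((8 - 2) + 89) = 262*(6 + 89) = 262*95 = 24890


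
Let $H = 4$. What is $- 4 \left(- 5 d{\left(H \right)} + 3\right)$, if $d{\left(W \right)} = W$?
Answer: $68$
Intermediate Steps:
$- 4 \left(- 5 d{\left(H \right)} + 3\right) = - 4 \left(\left(-5\right) 4 + 3\right) = - 4 \left(-20 + 3\right) = \left(-4\right) \left(-17\right) = 68$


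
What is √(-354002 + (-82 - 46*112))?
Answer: 2*I*√89809 ≈ 599.36*I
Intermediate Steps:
√(-354002 + (-82 - 46*112)) = √(-354002 + (-82 - 5152)) = √(-354002 - 5234) = √(-359236) = 2*I*√89809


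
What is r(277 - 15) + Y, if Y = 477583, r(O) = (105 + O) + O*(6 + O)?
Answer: 548166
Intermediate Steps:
r(O) = 105 + O + O*(6 + O)
r(277 - 15) + Y = (105 + (277 - 15)**2 + 7*(277 - 15)) + 477583 = (105 + 262**2 + 7*262) + 477583 = (105 + 68644 + 1834) + 477583 = 70583 + 477583 = 548166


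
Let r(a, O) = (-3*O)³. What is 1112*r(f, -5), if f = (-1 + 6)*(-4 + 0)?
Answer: 3753000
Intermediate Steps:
f = -20 (f = 5*(-4) = -20)
r(a, O) = -27*O³
1112*r(f, -5) = 1112*(-27*(-5)³) = 1112*(-27*(-125)) = 1112*3375 = 3753000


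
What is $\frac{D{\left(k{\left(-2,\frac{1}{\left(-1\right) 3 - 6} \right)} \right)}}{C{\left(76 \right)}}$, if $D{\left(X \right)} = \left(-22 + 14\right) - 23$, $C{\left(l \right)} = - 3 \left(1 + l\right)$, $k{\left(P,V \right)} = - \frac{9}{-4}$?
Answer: $\frac{31}{231} \approx 0.1342$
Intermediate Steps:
$k{\left(P,V \right)} = \frac{9}{4}$ ($k{\left(P,V \right)} = \left(-9\right) \left(- \frac{1}{4}\right) = \frac{9}{4}$)
$C{\left(l \right)} = -3 - 3 l$
$D{\left(X \right)} = -31$ ($D{\left(X \right)} = -8 - 23 = -31$)
$\frac{D{\left(k{\left(-2,\frac{1}{\left(-1\right) 3 - 6} \right)} \right)}}{C{\left(76 \right)}} = - \frac{31}{-3 - 228} = - \frac{31}{-231} = \left(-31\right) \left(- \frac{1}{231}\right) = \frac{31}{231}$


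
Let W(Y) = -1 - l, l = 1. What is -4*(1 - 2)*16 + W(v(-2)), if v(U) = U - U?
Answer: 62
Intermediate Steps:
v(U) = 0
W(Y) = -2 (W(Y) = -1 - 1*1 = -1 - 1 = -2)
-4*(1 - 2)*16 + W(v(-2)) = -4*(1 - 2)*16 - 2 = -4*(-1)*16 - 2 = 4*16 - 2 = 64 - 2 = 62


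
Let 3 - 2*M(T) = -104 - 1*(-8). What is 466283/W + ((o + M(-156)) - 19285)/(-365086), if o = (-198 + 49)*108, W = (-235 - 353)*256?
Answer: -82457808709/27477832704 ≈ -3.0009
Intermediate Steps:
M(T) = 99/2 (M(T) = 3/2 - (-104 - 1*(-8))/2 = 3/2 - (-104 + 8)/2 = 3/2 - ½*(-96) = 3/2 + 48 = 99/2)
W = -150528 (W = -588*256 = -150528)
o = -16092 (o = -149*108 = -16092)
466283/W + ((o + M(-156)) - 19285)/(-365086) = 466283/(-150528) + ((-16092 + 99/2) - 19285)/(-365086) = 466283*(-1/150528) + (-32085/2 - 19285)*(-1/365086) = -466283/150528 - 70655/2*(-1/365086) = -466283/150528 + 70655/730172 = -82457808709/27477832704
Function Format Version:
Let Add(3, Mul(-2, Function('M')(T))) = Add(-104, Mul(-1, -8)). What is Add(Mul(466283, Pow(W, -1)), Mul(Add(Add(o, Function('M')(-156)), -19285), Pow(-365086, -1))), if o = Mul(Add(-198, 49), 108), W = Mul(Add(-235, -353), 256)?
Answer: Rational(-82457808709, 27477832704) ≈ -3.0009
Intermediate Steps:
Function('M')(T) = Rational(99, 2) (Function('M')(T) = Add(Rational(3, 2), Mul(Rational(-1, 2), Add(-104, Mul(-1, -8)))) = Add(Rational(3, 2), Mul(Rational(-1, 2), Add(-104, 8))) = Add(Rational(3, 2), Mul(Rational(-1, 2), -96)) = Add(Rational(3, 2), 48) = Rational(99, 2))
W = -150528 (W = Mul(-588, 256) = -150528)
o = -16092 (o = Mul(-149, 108) = -16092)
Add(Mul(466283, Pow(W, -1)), Mul(Add(Add(o, Function('M')(-156)), -19285), Pow(-365086, -1))) = Add(Mul(466283, Pow(-150528, -1)), Mul(Add(Add(-16092, Rational(99, 2)), -19285), Pow(-365086, -1))) = Add(Mul(466283, Rational(-1, 150528)), Mul(Add(Rational(-32085, 2), -19285), Rational(-1, 365086))) = Add(Rational(-466283, 150528), Mul(Rational(-70655, 2), Rational(-1, 365086))) = Add(Rational(-466283, 150528), Rational(70655, 730172)) = Rational(-82457808709, 27477832704)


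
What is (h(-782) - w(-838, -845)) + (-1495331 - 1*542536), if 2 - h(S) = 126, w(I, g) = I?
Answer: -2037153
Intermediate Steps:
h(S) = -124 (h(S) = 2 - 1*126 = 2 - 126 = -124)
(h(-782) - w(-838, -845)) + (-1495331 - 1*542536) = (-124 - 1*(-838)) + (-1495331 - 1*542536) = (-124 + 838) + (-1495331 - 542536) = 714 - 2037867 = -2037153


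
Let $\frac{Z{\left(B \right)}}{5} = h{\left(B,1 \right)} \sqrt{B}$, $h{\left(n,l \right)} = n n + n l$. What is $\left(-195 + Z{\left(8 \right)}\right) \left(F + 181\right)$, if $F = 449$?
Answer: $-122850 + 453600 \sqrt{2} \approx 5.1864 \cdot 10^{5}$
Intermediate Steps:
$h{\left(n,l \right)} = n^{2} + l n$
$Z{\left(B \right)} = 5 B^{\frac{3}{2}} \left(1 + B\right)$ ($Z{\left(B \right)} = 5 B \left(1 + B\right) \sqrt{B} = 5 B^{\frac{3}{2}} \left(1 + B\right)$)
$\left(-195 + Z{\left(8 \right)}\right) \left(F + 181\right) = \left(-195 + 5 \cdot 8^{\frac{3}{2}} \left(1 + 8\right)\right) \left(449 + 181\right) = \left(-195 + 5 \cdot 16 \sqrt{2} \cdot 9\right) 630 = \left(-195 + 720 \sqrt{2}\right) 630 = -122850 + 453600 \sqrt{2}$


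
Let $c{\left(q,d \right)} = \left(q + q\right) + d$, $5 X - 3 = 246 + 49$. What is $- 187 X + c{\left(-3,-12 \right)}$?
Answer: $- \frac{55816}{5} \approx -11163.0$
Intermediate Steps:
$X = \frac{298}{5}$ ($X = \frac{3}{5} + \frac{246 + 49}{5} = \frac{3}{5} + \frac{1}{5} \cdot 295 = \frac{3}{5} + 59 = \frac{298}{5} \approx 59.6$)
$c{\left(q,d \right)} = d + 2 q$ ($c{\left(q,d \right)} = 2 q + d = d + 2 q$)
$- 187 X + c{\left(-3,-12 \right)} = \left(-187\right) \frac{298}{5} + \left(-12 + 2 \left(-3\right)\right) = - \frac{55726}{5} - 18 = - \frac{55816}{5}$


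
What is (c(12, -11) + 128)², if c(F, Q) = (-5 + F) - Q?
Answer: 21316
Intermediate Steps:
c(F, Q) = -5 + F - Q
(c(12, -11) + 128)² = ((-5 + 12 - 1*(-11)) + 128)² = ((-5 + 12 + 11) + 128)² = (18 + 128)² = 146² = 21316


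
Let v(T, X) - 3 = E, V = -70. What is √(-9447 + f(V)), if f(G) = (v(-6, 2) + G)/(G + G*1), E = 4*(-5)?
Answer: I*√46287255/70 ≈ 97.193*I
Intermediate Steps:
E = -20
v(T, X) = -17 (v(T, X) = 3 - 20 = -17)
f(G) = (-17 + G)/(2*G) (f(G) = (-17 + G)/(G + G*1) = (-17 + G)/(G + G) = (-17 + G)/((2*G)) = (-17 + G)*(1/(2*G)) = (-17 + G)/(2*G))
√(-9447 + f(V)) = √(-9447 + (½)*(-17 - 70)/(-70)) = √(-9447 + (½)*(-1/70)*(-87)) = √(-9447 + 87/140) = √(-1322493/140) = I*√46287255/70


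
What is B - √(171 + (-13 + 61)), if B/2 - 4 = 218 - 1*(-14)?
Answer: 472 - √219 ≈ 457.20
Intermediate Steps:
B = 472 (B = 8 + 2*(218 - 1*(-14)) = 8 + 2*(218 + 14) = 8 + 2*232 = 8 + 464 = 472)
B - √(171 + (-13 + 61)) = 472 - √(171 + (-13 + 61)) = 472 - √(171 + 48) = 472 - √219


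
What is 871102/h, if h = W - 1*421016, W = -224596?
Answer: -435551/322806 ≈ -1.3493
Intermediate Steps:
h = -645612 (h = -224596 - 1*421016 = -224596 - 421016 = -645612)
871102/h = 871102/(-645612) = 871102*(-1/645612) = -435551/322806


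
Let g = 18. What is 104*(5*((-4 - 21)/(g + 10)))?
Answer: -3250/7 ≈ -464.29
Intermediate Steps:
104*(5*((-4 - 21)/(g + 10))) = 104*(5*((-4 - 21)/(18 + 10))) = 104*(5*(-25/28)) = 104*(-125/28) = -3250/7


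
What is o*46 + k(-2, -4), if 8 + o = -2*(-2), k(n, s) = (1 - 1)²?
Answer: -184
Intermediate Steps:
k(n, s) = 0 (k(n, s) = 0² = 0)
o = -4 (o = -8 - 2*(-2) = -8 + 4 = -4)
o*46 + k(-2, -4) = -4*46 + 0 = -184 + 0 = -184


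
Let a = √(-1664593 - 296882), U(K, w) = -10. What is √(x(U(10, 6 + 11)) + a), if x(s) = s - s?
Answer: √5*78459^(¼)*√I ≈ 26.462 + 26.462*I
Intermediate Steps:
x(s) = 0
a = 5*I*√78459 (a = √(-1961475) = 5*I*√78459 ≈ 1400.5*I)
√(x(U(10, 6 + 11)) + a) = √(0 + 5*I*√78459) = √(5*I*√78459) = √5*78459^(¼)*√I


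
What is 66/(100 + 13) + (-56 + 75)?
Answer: 2213/113 ≈ 19.584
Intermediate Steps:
66/(100 + 13) + (-56 + 75) = 66/113 + 19 = 2213/113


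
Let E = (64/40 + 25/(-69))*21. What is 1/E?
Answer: 115/2989 ≈ 0.038474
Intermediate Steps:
E = 2989/115 (E = (64*(1/40) + 25*(-1/69))*21 = (8/5 - 25/69)*21 = (427/345)*21 = 2989/115 ≈ 25.991)
1/E = 1/(2989/115) = 115/2989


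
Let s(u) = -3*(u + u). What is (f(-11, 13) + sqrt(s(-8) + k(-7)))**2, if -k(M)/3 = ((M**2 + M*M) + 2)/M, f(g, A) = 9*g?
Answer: 69243/7 - 396*sqrt(1113)/7 ≈ 8004.5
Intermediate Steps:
s(u) = -6*u
k(M) = -3*(2 + 2*M**2)/M (k(M) = -3*((M**2 + M*M) + 2)/M = -3*((M**2 + M**2) + 2)/M = -3*(2*M**2 + 2)/M = -3*(2 + 2*M**2)/M)
(f(-11, 13) + sqrt(s(-8) + k(-7)))**2 = (9*(-11) + sqrt(-6*(-8) + (-6*(-7) - 6/(-7))))**2 = (-99 + sqrt(48 + (42 - 6*(-1/7))))**2 = (-99 + sqrt(48 + (42 + 6/7)))**2 = (-99 + sqrt(48 + 300/7))**2 = (-99 + sqrt(636/7))**2 = (-99 + 2*sqrt(1113)/7)**2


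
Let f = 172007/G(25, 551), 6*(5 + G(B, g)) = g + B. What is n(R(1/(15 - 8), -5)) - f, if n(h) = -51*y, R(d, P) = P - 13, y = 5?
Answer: -195212/91 ≈ -2145.2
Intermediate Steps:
R(d, P) = -13 + P
G(B, g) = -5 + B/6 + g/6 (G(B, g) = -5 + (g + B)/6 = -5 + (B + g)/6 = -5 + (B/6 + g/6) = -5 + B/6 + g/6)
f = 172007/91 (f = 172007/(-5 + (1/6)*25 + (1/6)*551) = 172007/(-5 + 25/6 + 551/6) = 172007/91 ≈ 1890.2)
n(h) = -255 (n(h) = -51*5 = -255)
n(R(1/(15 - 8), -5)) - f = -255 - 1*172007/91 = -255 - 172007/91 = -195212/91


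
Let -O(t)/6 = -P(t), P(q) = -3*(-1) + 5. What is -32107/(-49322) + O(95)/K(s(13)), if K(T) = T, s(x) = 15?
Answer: 949687/246610 ≈ 3.8510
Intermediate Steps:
P(q) = 8 (P(q) = 3 + 5 = 8)
O(t) = 48 (O(t) = -(-6)*8 = -6*(-8) = 48)
-32107/(-49322) + O(95)/K(s(13)) = -32107/(-49322) + 48/15 = -32107*(-1/49322) + 48*(1/15) = 32107/49322 + 16/5 = 949687/246610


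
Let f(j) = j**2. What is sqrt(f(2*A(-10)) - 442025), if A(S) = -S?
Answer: 5*I*sqrt(17665) ≈ 664.55*I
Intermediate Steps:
sqrt(f(2*A(-10)) - 442025) = sqrt((2*(-1*(-10)))**2 - 442025) = sqrt((2*10)**2 - 442025) = sqrt(20**2 - 442025) = sqrt(400 - 442025) = sqrt(-441625) = 5*I*sqrt(17665)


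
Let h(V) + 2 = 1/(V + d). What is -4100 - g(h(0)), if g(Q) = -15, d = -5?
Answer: -4085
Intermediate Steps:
h(V) = -2 + 1/(-5 + V) (h(V) = -2 + 1/(V - 5) = -2 + 1/(-5 + V))
-4100 - g(h(0)) = -4100 - 1*(-15) = -4100 + 15 = -4085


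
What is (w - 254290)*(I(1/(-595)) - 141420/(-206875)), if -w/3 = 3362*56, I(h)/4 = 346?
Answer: -46927634472104/41375 ≈ -1.1342e+9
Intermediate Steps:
I(h) = 1384 (I(h) = 4*346 = 1384)
w = -564816 (w = -10086*56 = -3*188272 = -564816)
(w - 254290)*(I(1/(-595)) - 141420/(-206875)) = (-564816 - 254290)*(1384 - 141420/(-206875)) = -819106*(1384 - 141420*(-1/206875)) = -819106*(1384 + 28284/41375) = -819106*57291284/41375 = -46927634472104/41375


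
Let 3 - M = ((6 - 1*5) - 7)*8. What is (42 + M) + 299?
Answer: 392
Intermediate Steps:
M = 51 (M = 3 - ((6 - 1*5) - 7)*8 = 3 - ((6 - 5) - 7)*8 = 3 - (1 - 7)*8 = 3 - (-6)*8 = 3 - 1*(-48) = 3 + 48 = 51)
(42 + M) + 299 = (42 + 51) + 299 = 93 + 299 = 392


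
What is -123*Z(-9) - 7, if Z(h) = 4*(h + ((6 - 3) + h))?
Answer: 7373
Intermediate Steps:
Z(h) = 12 + 8*h (Z(h) = 4*(h + (3 + h)) = 4*(3 + 2*h) = 12 + 8*h)
-123*Z(-9) - 7 = -123*(12 + 8*(-9)) - 7 = -123*(12 - 72) - 7 = -123*(-60) - 7 = 7380 - 7 = 7373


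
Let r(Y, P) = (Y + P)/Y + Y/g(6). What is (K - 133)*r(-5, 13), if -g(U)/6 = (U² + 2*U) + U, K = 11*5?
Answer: 33371/270 ≈ 123.60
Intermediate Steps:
K = 55
g(U) = -18*U - 6*U² (g(U) = -6*((U² + 2*U) + U) = -6*(U² + 3*U) = -18*U - 6*U²)
r(Y, P) = -Y/324 + (P + Y)/Y (r(Y, P) = (Y + P)/Y + Y/((-6*6*(3 + 6))) = (P + Y)/Y + Y/((-6*6*9)) = (P + Y)/Y + Y/(-324) = (P + Y)/Y + Y*(-1/324) = (P + Y)/Y - Y/324 = -Y/324 + (P + Y)/Y)
(K - 133)*r(-5, 13) = (55 - 133)*(1 - 1/324*(-5) + 13/(-5)) = -78*(1 + 5/324 + 13*(-⅕)) = -78*(1 + 5/324 - 13/5) = -78*(-2567/1620) = 33371/270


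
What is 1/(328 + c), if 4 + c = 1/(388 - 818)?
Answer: 430/139319 ≈ 0.0030864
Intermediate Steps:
c = -1721/430 (c = -4 + 1/(388 - 818) = -4 + 1/(-430) = -4 - 1/430 = -1721/430 ≈ -4.0023)
1/(328 + c) = 1/(328 - 1721/430) = 1/(139319/430) = 430/139319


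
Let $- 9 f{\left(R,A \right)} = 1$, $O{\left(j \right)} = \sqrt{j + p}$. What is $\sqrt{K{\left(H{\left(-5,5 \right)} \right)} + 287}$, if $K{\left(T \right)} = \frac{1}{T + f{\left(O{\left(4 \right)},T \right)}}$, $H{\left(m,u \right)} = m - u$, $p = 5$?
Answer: $\frac{2 \sqrt{593957}}{91} \approx 16.938$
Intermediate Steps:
$O{\left(j \right)} = \sqrt{5 + j}$ ($O{\left(j \right)} = \sqrt{j + 5} = \sqrt{5 + j}$)
$f{\left(R,A \right)} = - \frac{1}{9}$ ($f{\left(R,A \right)} = \left(- \frac{1}{9}\right) 1 = - \frac{1}{9}$)
$K{\left(T \right)} = \frac{1}{- \frac{1}{9} + T}$ ($K{\left(T \right)} = \frac{1}{T - \frac{1}{9}} = \frac{1}{- \frac{1}{9} + T}$)
$\sqrt{K{\left(H{\left(-5,5 \right)} \right)} + 287} = \sqrt{\frac{9}{-1 + 9 \left(-5 - 5\right)} + 287} = \sqrt{\frac{9}{-1 + 9 \left(-10\right)} + 287} = \sqrt{\frac{9}{-1 - 90} + 287} = \sqrt{\frac{9}{-91} + 287} = \sqrt{9 \left(- \frac{1}{91}\right) + 287} = \sqrt{- \frac{9}{91} + 287} = \sqrt{\frac{26108}{91}} = \frac{2 \sqrt{593957}}{91}$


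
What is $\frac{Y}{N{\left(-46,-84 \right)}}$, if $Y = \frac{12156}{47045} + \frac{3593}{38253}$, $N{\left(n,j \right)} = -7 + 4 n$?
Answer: $- \frac{634036153}{343725965535} \approx -0.0018446$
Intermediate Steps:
$Y = \frac{634036153}{1799612385}$ ($Y = 12156 \cdot \frac{1}{47045} + 3593 \cdot \frac{1}{38253} = \frac{12156}{47045} + \frac{3593}{38253} = \frac{634036153}{1799612385} \approx 0.35232$)
$\frac{Y}{N{\left(-46,-84 \right)}} = \frac{634036153}{1799612385 \left(-7 + 4 \left(-46\right)\right)} = \frac{634036153}{1799612385 \left(-7 - 184\right)} = \frac{634036153}{1799612385 \left(-191\right)} = \frac{634036153}{1799612385} \left(- \frac{1}{191}\right) = - \frac{634036153}{343725965535}$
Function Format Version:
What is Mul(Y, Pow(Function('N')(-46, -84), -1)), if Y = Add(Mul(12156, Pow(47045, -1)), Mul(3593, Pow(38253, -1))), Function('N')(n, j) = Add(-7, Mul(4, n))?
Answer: Rational(-634036153, 343725965535) ≈ -0.0018446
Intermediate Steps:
Y = Rational(634036153, 1799612385) (Y = Add(Mul(12156, Rational(1, 47045)), Mul(3593, Rational(1, 38253))) = Add(Rational(12156, 47045), Rational(3593, 38253)) = Rational(634036153, 1799612385) ≈ 0.35232)
Mul(Y, Pow(Function('N')(-46, -84), -1)) = Mul(Rational(634036153, 1799612385), Pow(Add(-7, Mul(4, -46)), -1)) = Mul(Rational(634036153, 1799612385), Pow(Add(-7, -184), -1)) = Mul(Rational(634036153, 1799612385), Pow(-191, -1)) = Mul(Rational(634036153, 1799612385), Rational(-1, 191)) = Rational(-634036153, 343725965535)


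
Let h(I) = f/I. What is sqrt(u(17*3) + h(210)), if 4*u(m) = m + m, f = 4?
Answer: sqrt(1125390)/210 ≈ 5.0516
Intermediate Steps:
u(m) = m/2 (u(m) = (m + m)/4 = (2*m)/4 = m/2)
h(I) = 4/I
sqrt(u(17*3) + h(210)) = sqrt((17*3)/2 + 4/210) = sqrt((1/2)*51 + 4*(1/210)) = sqrt(51/2 + 2/105) = sqrt(5359/210) = sqrt(1125390)/210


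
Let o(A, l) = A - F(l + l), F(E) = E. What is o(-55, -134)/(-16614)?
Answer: -1/78 ≈ -0.012821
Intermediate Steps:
o(A, l) = A - 2*l (o(A, l) = A - (l + l) = A - 2*l)
o(-55, -134)/(-16614) = (-55 - 2*(-134))/(-16614) = (-55 + 268)*(-1/16614) = 213*(-1/16614) = -1/78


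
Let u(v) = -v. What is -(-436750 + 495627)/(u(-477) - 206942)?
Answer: 8411/29495 ≈ 0.28517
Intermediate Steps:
-(-436750 + 495627)/(u(-477) - 206942) = -(-436750 + 495627)/(-1*(-477) - 206942) = -58877/(477 - 206942) = -58877/(-206465) = -58877*(-1)/206465 = -1*(-8411/29495) = 8411/29495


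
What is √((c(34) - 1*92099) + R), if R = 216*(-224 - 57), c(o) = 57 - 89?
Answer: I*√152827 ≈ 390.93*I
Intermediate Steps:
c(o) = -32
R = -60696 (R = 216*(-281) = -60696)
√((c(34) - 1*92099) + R) = √((-32 - 1*92099) - 60696) = √((-32 - 92099) - 60696) = √(-92131 - 60696) = √(-152827) = I*√152827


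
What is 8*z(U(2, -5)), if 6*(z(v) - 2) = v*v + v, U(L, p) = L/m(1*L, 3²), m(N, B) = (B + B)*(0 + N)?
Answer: 3907/243 ≈ 16.078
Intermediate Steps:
m(N, B) = 2*B*N (m(N, B) = (2*B)*N = 2*B*N)
U(L, p) = 1/18 (U(L, p) = L/((2*3²*(1*L))) = L/((2*9*L)) = L/((18*L)) = L*(1/(18*L)) = 1/18)
z(v) = 2 + v/6 + v²/6 (z(v) = 2 + (v*v + v)/6 = 2 + (v² + v)/6 = 2 + (v + v²)/6 = 2 + (v/6 + v²/6) = 2 + v/6 + v²/6)
8*z(U(2, -5)) = 8*(2 + (⅙)*(1/18) + (1/18)²/6) = 8*(2 + 1/108 + (⅙)*(1/324)) = 8*(2 + 1/108 + 1/1944) = 8*(3907/1944) = 3907/243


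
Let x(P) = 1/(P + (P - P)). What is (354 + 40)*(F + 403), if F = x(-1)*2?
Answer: 157994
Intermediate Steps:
x(P) = 1/P (x(P) = 1/(P + 0) = 1/P)
F = -2 (F = 2/(-1) = -1*2 = -2)
(354 + 40)*(F + 403) = (354 + 40)*(-2 + 403) = 394*401 = 157994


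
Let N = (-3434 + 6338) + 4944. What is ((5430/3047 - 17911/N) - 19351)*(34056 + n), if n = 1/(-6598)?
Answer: -103980531460144773271/157777023888 ≈ -6.5903e+8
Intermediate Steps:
N = 7848 (N = 2904 + 4944 = 7848)
n = -1/6598 ≈ -0.00015156
((5430/3047 - 17911/N) - 19351)*(34056 + n) = ((5430/3047 - 17911/7848) - 19351)*(34056 - 1/6598) = ((5430*(1/3047) - 17911*1/7848) - 19351)*(224701487/6598) = ((5430/3047 - 17911/7848) - 19351)*(224701487/6598) = (-11960177/23912856 - 19351)*(224701487/6598) = -462749636633/23912856*224701487/6598 = -103980531460144773271/157777023888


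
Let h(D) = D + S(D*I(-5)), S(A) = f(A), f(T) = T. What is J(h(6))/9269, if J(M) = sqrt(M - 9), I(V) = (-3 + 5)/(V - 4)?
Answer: I*sqrt(39)/27807 ≈ 0.00022458*I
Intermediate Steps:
I(V) = 2/(-4 + V)
S(A) = A
h(D) = 7*D/9 (h(D) = D + D*(2/(-4 - 5)) = D + D*(2/(-9)) = D + D*(2*(-1/9)) = D + D*(-2/9) = D - 2*D/9 = 7*D/9)
J(M) = sqrt(-9 + M)
J(h(6))/9269 = sqrt(-9 + (7/9)*6)/9269 = sqrt(-9 + 14/3)*(1/9269) = sqrt(-13/3)*(1/9269) = (I*sqrt(39)/3)*(1/9269) = I*sqrt(39)/27807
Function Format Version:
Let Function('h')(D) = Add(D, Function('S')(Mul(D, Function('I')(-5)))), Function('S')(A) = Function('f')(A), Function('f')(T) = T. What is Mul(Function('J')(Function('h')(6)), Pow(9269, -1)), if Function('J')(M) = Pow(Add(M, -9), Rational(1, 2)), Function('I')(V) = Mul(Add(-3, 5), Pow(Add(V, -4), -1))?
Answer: Mul(Rational(1, 27807), I, Pow(39, Rational(1, 2))) ≈ Mul(0.00022458, I)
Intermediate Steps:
Function('I')(V) = Mul(2, Pow(Add(-4, V), -1))
Function('S')(A) = A
Function('h')(D) = Mul(Rational(7, 9), D) (Function('h')(D) = Add(D, Mul(D, Mul(2, Pow(Add(-4, -5), -1)))) = Add(D, Mul(D, Mul(2, Pow(-9, -1)))) = Add(D, Mul(D, Mul(2, Rational(-1, 9)))) = Add(D, Mul(D, Rational(-2, 9))) = Add(D, Mul(Rational(-2, 9), D)) = Mul(Rational(7, 9), D))
Function('J')(M) = Pow(Add(-9, M), Rational(1, 2))
Mul(Function('J')(Function('h')(6)), Pow(9269, -1)) = Mul(Pow(Add(-9, Mul(Rational(7, 9), 6)), Rational(1, 2)), Pow(9269, -1)) = Mul(Pow(Add(-9, Rational(14, 3)), Rational(1, 2)), Rational(1, 9269)) = Mul(Pow(Rational(-13, 3), Rational(1, 2)), Rational(1, 9269)) = Mul(Mul(Rational(1, 3), I, Pow(39, Rational(1, 2))), Rational(1, 9269)) = Mul(Rational(1, 27807), I, Pow(39, Rational(1, 2)))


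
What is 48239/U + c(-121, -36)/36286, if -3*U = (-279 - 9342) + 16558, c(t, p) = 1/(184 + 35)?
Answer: -1150013025641/55125800058 ≈ -20.862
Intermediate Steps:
c(t, p) = 1/219
U = -6937/3 (U = -((-279 - 9342) + 16558)/3 = -(-9621 + 16558)/3 = -⅓*6937 = -6937/3 ≈ -2312.3)
48239/U + c(-121, -36)/36286 = 48239/(-6937/3) + (1/219)/36286 = 48239*(-3/6937) + (1/219)*(1/36286) = -144717/6937 + 1/7946634 = -1150013025641/55125800058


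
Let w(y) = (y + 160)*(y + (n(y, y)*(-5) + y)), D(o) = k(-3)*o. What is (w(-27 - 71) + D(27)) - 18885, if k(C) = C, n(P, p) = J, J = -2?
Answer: -30498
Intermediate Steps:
n(P, p) = -2
D(o) = -3*o
w(y) = (10 + 2*y)*(160 + y) (w(y) = (y + 160)*(y + (-2*(-5) + y)) = (160 + y)*(y + (10 + y)) = (160 + y)*(10 + 2*y) = (10 + 2*y)*(160 + y))
(w(-27 - 71) + D(27)) - 18885 = ((1600 + 2*(-27 - 71)² + 330*(-27 - 71)) - 3*27) - 18885 = ((1600 + 2*(-98)² + 330*(-98)) - 81) - 18885 = ((1600 + 2*9604 - 32340) - 81) - 18885 = ((1600 + 19208 - 32340) - 81) - 18885 = (-11532 - 81) - 18885 = -11613 - 18885 = -30498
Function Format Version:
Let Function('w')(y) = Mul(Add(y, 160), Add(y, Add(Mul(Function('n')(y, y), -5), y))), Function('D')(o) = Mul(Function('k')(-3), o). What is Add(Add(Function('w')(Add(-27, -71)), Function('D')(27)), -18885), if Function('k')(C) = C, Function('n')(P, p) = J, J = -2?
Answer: -30498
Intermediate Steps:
Function('n')(P, p) = -2
Function('D')(o) = Mul(-3, o)
Function('w')(y) = Mul(Add(10, Mul(2, y)), Add(160, y)) (Function('w')(y) = Mul(Add(y, 160), Add(y, Add(Mul(-2, -5), y))) = Mul(Add(160, y), Add(y, Add(10, y))) = Mul(Add(160, y), Add(10, Mul(2, y))) = Mul(Add(10, Mul(2, y)), Add(160, y)))
Add(Add(Function('w')(Add(-27, -71)), Function('D')(27)), -18885) = Add(Add(Add(1600, Mul(2, Pow(Add(-27, -71), 2)), Mul(330, Add(-27, -71))), Mul(-3, 27)), -18885) = Add(Add(Add(1600, Mul(2, Pow(-98, 2)), Mul(330, -98)), -81), -18885) = Add(Add(Add(1600, Mul(2, 9604), -32340), -81), -18885) = Add(Add(Add(1600, 19208, -32340), -81), -18885) = Add(Add(-11532, -81), -18885) = Add(-11613, -18885) = -30498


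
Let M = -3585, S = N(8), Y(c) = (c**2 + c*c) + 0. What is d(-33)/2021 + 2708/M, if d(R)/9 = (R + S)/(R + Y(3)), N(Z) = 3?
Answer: -5408338/7245285 ≈ -0.74646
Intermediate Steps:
Y(c) = 2*c**2 (Y(c) = (c**2 + c**2) + 0 = 2*c**2 + 0 = 2*c**2)
S = 3
d(R) = 9*(3 + R)/(18 + R) (d(R) = 9*((R + 3)/(R + 2*3**2)) = 9*((3 + R)/(R + 2*9)) = 9*((3 + R)/(R + 18)) = 9*((3 + R)/(18 + R)) = 9*(3 + R)/(18 + R))
d(-33)/2021 + 2708/M = (9*(3 - 33)/(18 - 33))/2021 + 2708/(-3585) = (9*(-30)/(-15))*(1/2021) + 2708*(-1/3585) = (9*(-1/15)*(-30))*(1/2021) - 2708/3585 = 18*(1/2021) - 2708/3585 = 18/2021 - 2708/3585 = -5408338/7245285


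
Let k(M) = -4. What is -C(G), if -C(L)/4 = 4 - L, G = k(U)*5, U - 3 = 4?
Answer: 96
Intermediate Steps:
U = 7 (U = 3 + 4 = 7)
G = -20 (G = -4*5 = -20)
C(L) = -16 + 4*L (C(L) = -4*(4 - L) = -16 + 4*L)
-C(G) = -(-16 + 4*(-20)) = -(-16 - 80) = -1*(-96) = 96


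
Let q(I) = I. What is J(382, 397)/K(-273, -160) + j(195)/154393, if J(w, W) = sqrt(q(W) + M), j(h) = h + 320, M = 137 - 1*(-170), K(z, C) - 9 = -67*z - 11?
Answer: 515/154393 + 8*sqrt(11)/18289 ≈ 0.0047864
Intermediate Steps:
K(z, C) = -2 - 67*z (K(z, C) = 9 + (-67*z - 11) = 9 + (-11 - 67*z) = -2 - 67*z)
M = 307 (M = 137 + 170 = 307)
j(h) = 320 + h
J(w, W) = sqrt(307 + W) (J(w, W) = sqrt(W + 307) = sqrt(307 + W))
J(382, 397)/K(-273, -160) + j(195)/154393 = sqrt(307 + 397)/(-2 - 67*(-273)) + (320 + 195)/154393 = sqrt(704)/(-2 + 18291) + 515*(1/154393) = (8*sqrt(11))/18289 + 515/154393 = (8*sqrt(11))*(1/18289) + 515/154393 = 8*sqrt(11)/18289 + 515/154393 = 515/154393 + 8*sqrt(11)/18289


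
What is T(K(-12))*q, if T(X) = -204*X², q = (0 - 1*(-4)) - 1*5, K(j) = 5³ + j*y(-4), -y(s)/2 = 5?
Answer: 12245100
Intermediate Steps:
y(s) = -10 (y(s) = -2*5 = -10)
K(j) = 125 - 10*j (K(j) = 5³ + j*(-10) = 125 - 10*j)
q = -1 (q = (0 + 4) - 5 = 4 - 5 = -1)
T(K(-12))*q = -204*(125 - 10*(-12))²*(-1) = -204*(125 + 120)²*(-1) = -204*245²*(-1) = -204*60025*(-1) = -12245100*(-1) = 12245100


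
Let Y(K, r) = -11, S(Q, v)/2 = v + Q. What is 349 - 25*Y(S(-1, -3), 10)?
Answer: 624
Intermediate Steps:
S(Q, v) = 2*Q + 2*v (S(Q, v) = 2*(v + Q) = 2*(Q + v) = 2*Q + 2*v)
349 - 25*Y(S(-1, -3), 10) = 349 - 25*(-11) = 349 + 275 = 624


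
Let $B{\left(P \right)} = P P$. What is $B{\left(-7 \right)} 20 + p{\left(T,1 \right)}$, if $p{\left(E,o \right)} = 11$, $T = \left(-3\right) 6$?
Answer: $991$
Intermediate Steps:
$T = -18$
$B{\left(P \right)} = P^{2}$
$B{\left(-7 \right)} 20 + p{\left(T,1 \right)} = \left(-7\right)^{2} \cdot 20 + 11 = 49 \cdot 20 + 11 = 980 + 11 = 991$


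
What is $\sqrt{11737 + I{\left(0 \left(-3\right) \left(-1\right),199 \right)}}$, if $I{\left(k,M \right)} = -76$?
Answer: $13 \sqrt{69} \approx 107.99$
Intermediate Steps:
$\sqrt{11737 + I{\left(0 \left(-3\right) \left(-1\right),199 \right)}} = \sqrt{11737 - 76} = \sqrt{11661} = 13 \sqrt{69}$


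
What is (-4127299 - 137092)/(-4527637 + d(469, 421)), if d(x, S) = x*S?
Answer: 4264391/4330188 ≈ 0.98481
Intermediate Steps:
d(x, S) = S*x
(-4127299 - 137092)/(-4527637 + d(469, 421)) = (-4127299 - 137092)/(-4527637 + 421*469) = -4264391/(-4527637 + 197449) = -4264391/(-4330188) = -4264391*(-1/4330188) = 4264391/4330188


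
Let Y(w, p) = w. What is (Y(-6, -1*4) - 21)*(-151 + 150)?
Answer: 27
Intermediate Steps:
(Y(-6, -1*4) - 21)*(-151 + 150) = (-6 - 21)*(-151 + 150) = -27*(-1) = 27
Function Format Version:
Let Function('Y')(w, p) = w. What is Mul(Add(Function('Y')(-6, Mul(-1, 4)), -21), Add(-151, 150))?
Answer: 27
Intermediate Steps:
Mul(Add(Function('Y')(-6, Mul(-1, 4)), -21), Add(-151, 150)) = Mul(Add(-6, -21), Add(-151, 150)) = Mul(-27, -1) = 27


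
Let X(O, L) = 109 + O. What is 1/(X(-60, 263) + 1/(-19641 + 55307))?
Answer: 35666/1747635 ≈ 0.020408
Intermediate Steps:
1/(X(-60, 263) + 1/(-19641 + 55307)) = 1/((109 - 60) + 1/(-19641 + 55307)) = 1/(49 + 1/35666) = 1/(1747635/35666) = 35666/1747635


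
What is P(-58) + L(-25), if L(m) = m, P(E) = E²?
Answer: 3339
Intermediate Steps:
P(-58) + L(-25) = (-58)² - 25 = 3364 - 25 = 3339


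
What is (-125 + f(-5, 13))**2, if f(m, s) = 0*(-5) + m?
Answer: 16900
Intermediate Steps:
f(m, s) = m (f(m, s) = 0 + m = m)
(-125 + f(-5, 13))**2 = (-125 - 5)**2 = (-130)**2 = 16900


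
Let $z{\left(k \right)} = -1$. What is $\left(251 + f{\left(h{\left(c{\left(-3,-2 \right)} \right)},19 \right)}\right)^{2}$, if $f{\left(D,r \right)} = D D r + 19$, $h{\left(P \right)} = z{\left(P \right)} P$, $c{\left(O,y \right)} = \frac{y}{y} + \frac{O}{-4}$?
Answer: $\frac{27573001}{256} \approx 1.0771 \cdot 10^{5}$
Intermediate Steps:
$c{\left(O,y \right)} = 1 - \frac{O}{4}$ ($c{\left(O,y \right)} = 1 + O \left(- \frac{1}{4}\right) = 1 - \frac{O}{4}$)
$h{\left(P \right)} = - P$
$f{\left(D,r \right)} = 19 + r D^{2}$ ($f{\left(D,r \right)} = D^{2} r + 19 = r D^{2} + 19 = 19 + r D^{2}$)
$\left(251 + f{\left(h{\left(c{\left(-3,-2 \right)} \right)},19 \right)}\right)^{2} = \left(251 + \left(19 + 19 \left(- (1 - - \frac{3}{4})\right)^{2}\right)\right)^{2} = \left(251 + \left(19 + 19 \left(- (1 + \frac{3}{4})\right)^{2}\right)\right)^{2} = \left(251 + \left(19 + 19 \left(\left(-1\right) \frac{7}{4}\right)^{2}\right)\right)^{2} = \left(251 + \left(19 + 19 \left(- \frac{7}{4}\right)^{2}\right)\right)^{2} = \left(251 + \left(19 + 19 \cdot \frac{49}{16}\right)\right)^{2} = \left(251 + \left(19 + \frac{931}{16}\right)\right)^{2} = \left(251 + \frac{1235}{16}\right)^{2} = \left(\frac{5251}{16}\right)^{2} = \frac{27573001}{256}$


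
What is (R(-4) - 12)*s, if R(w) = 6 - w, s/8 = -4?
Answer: 64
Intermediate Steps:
s = -32 (s = 8*(-4) = -32)
(R(-4) - 12)*s = ((6 - 1*(-4)) - 12)*(-32) = ((6 + 4) - 12)*(-32) = (10 - 12)*(-32) = -2*(-32) = 64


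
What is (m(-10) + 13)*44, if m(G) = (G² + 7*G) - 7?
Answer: 1584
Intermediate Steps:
m(G) = -7 + G² + 7*G
(m(-10) + 13)*44 = ((-7 + (-10)² + 7*(-10)) + 13)*44 = ((-7 + 100 - 70) + 13)*44 = (23 + 13)*44 = 36*44 = 1584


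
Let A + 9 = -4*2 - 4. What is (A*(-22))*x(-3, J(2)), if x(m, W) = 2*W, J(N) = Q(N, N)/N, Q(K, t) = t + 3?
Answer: 2310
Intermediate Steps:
Q(K, t) = 3 + t
J(N) = (3 + N)/N
A = -21 (A = -9 + (-4*2 - 4) = -9 + (-8 - 4) = -9 - 12 = -21)
(A*(-22))*x(-3, J(2)) = (-21*(-22))*(2*((3 + 2)/2)) = 462*(2*((1/2)*5)) = 462*(2*(5/2)) = 462*5 = 2310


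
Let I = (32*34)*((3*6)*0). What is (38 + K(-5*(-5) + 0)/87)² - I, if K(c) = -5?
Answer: 10896601/7569 ≈ 1439.6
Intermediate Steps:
I = 0 (I = 1088*(18*0) = 1088*0 = 0)
(38 + K(-5*(-5) + 0)/87)² - I = (38 - 5/87)² - 1*0 = (38 - 5*1/87)² + 0 = (38 - 5/87)² + 0 = (3301/87)² + 0 = 10896601/7569 + 0 = 10896601/7569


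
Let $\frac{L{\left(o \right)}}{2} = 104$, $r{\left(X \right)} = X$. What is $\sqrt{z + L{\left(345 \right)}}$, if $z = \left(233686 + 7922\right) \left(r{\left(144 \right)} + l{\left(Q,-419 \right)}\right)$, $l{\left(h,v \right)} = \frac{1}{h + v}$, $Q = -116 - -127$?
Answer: $\frac{\sqrt{10054647501}}{17} \approx 5898.4$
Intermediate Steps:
$Q = 11$ ($Q = -116 + 127 = 11$)
$L{\left(o \right)} = 208$ ($L{\left(o \right)} = 2 \cdot 104 = 208$)
$z = \frac{591446317}{17}$ ($z = \left(233686 + 7922\right) \left(144 + \frac{1}{11 - 419}\right) = 241608 \left(144 + \frac{1}{-408}\right) = 241608 \left(144 - \frac{1}{408}\right) = 241608 \cdot \frac{58751}{408} = \frac{591446317}{17} \approx 3.4791 \cdot 10^{7}$)
$\sqrt{z + L{\left(345 \right)}} = \sqrt{\frac{591446317}{17} + 208} = \sqrt{\frac{591449853}{17}} = \frac{\sqrt{10054647501}}{17}$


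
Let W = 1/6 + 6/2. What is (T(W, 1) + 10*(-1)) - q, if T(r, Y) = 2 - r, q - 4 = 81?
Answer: -577/6 ≈ -96.167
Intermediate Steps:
q = 85 (q = 4 + 81 = 85)
W = 19/6 (W = 1*(⅙) + 6*(½) = ⅙ + 3 = 19/6 ≈ 3.1667)
(T(W, 1) + 10*(-1)) - q = ((2 - 1*19/6) + 10*(-1)) - 1*85 = ((2 - 19/6) - 10) - 85 = (-7/6 - 10) - 85 = -67/6 - 85 = -577/6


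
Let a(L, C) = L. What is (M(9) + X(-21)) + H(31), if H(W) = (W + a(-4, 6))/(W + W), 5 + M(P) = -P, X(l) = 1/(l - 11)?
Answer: -13487/992 ≈ -13.596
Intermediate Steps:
X(l) = 1/(-11 + l)
M(P) = -5 - P
H(W) = (-4 + W)/(2*W) (H(W) = (W - 4)/(W + W) = (-4 + W)/((2*W)) = (-4 + W)*(1/(2*W)) = (-4 + W)/(2*W))
(M(9) + X(-21)) + H(31) = ((-5 - 1*9) + 1/(-11 - 21)) + (½)*(-4 + 31)/31 = ((-5 - 9) + 1/(-32)) + (½)*(1/31)*27 = (-14 - 1/32) + 27/62 = -449/32 + 27/62 = -13487/992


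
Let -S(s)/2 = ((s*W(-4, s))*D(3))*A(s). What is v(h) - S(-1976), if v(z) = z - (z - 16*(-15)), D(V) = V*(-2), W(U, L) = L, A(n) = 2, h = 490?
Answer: -93710064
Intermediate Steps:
D(V) = -2*V
v(z) = -240 (v(z) = z - (z + 240) = z - (240 + z) = z + (-240 - z) = -240)
S(s) = 24*s² (S(s) = -2*(s*s)*(-2*3)*2 = -2*s²*(-6)*2 = -2*(-6*s²)*2 = -(-24)*s² = 24*s²)
v(h) - S(-1976) = -240 - 24*(-1976)² = -240 - 24*3904576 = -240 - 1*93709824 = -240 - 93709824 = -93710064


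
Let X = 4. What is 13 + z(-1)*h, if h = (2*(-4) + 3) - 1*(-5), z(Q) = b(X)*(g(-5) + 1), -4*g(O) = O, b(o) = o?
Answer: 13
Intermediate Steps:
g(O) = -O/4
z(Q) = 9 (z(Q) = 4*(-1/4*(-5) + 1) = 4*(5/4 + 1) = 4*(9/4) = 9)
h = 0 (h = (-8 + 3) + 5 = -5 + 5 = 0)
13 + z(-1)*h = 13 + 9*0 = 13 + 0 = 13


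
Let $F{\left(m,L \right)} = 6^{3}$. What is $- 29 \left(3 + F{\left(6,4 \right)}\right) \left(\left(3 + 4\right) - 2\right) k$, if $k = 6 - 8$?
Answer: $63510$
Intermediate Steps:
$F{\left(m,L \right)} = 216$
$k = -2$ ($k = 6 - 8 = -2$)
$- 29 \left(3 + F{\left(6,4 \right)}\right) \left(\left(3 + 4\right) - 2\right) k = - 29 \left(3 + 216\right) \left(\left(3 + 4\right) - 2\right) \left(-2\right) = - 29 \cdot 219 \left(7 - 2\right) \left(-2\right) = - 29 \cdot 219 \cdot 5 \left(-2\right) = \left(-29\right) 1095 \left(-2\right) = \left(-31755\right) \left(-2\right) = 63510$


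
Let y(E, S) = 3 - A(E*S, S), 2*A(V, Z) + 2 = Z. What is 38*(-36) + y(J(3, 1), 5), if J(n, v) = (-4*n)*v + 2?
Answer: -2733/2 ≈ -1366.5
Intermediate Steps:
A(V, Z) = -1 + Z/2
J(n, v) = 2 - 4*n*v (J(n, v) = -4*n*v + 2 = 2 - 4*n*v)
y(E, S) = 4 - S/2 (y(E, S) = 3 - (-1 + S/2) = 3 + (1 - S/2) = 4 - S/2)
38*(-36) + y(J(3, 1), 5) = 38*(-36) + (4 - ½*5) = -1368 + (4 - 5/2) = -1368 + 3/2 = -2733/2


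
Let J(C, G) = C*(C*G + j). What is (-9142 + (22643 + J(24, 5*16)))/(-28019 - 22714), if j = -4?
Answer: -59485/50733 ≈ -1.1725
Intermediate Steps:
J(C, G) = C*(-4 + C*G) (J(C, G) = C*(C*G - 4) = C*(-4 + C*G))
(-9142 + (22643 + J(24, 5*16)))/(-28019 - 22714) = (-9142 + (22643 + 24*(-4 + 24*(5*16))))/(-28019 - 22714) = (-9142 + (22643 + 24*(-4 + 24*80)))/(-50733) = (-9142 + (22643 + 24*(-4 + 1920)))*(-1/50733) = (-9142 + (22643 + 24*1916))*(-1/50733) = (-9142 + (22643 + 45984))*(-1/50733) = (-9142 + 68627)*(-1/50733) = 59485*(-1/50733) = -59485/50733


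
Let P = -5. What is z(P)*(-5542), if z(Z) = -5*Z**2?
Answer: 692750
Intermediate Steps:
z(P)*(-5542) = -5*(-5)**2*(-5542) = -5*25*(-5542) = -125*(-5542) = 692750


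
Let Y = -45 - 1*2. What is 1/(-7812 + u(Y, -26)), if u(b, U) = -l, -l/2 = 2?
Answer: -1/7808 ≈ -0.00012807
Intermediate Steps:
l = -4 (l = -2*2 = -4)
Y = -47 (Y = -45 - 2 = -47)
u(b, U) = 4 (u(b, U) = -1*(-4) = 4)
1/(-7812 + u(Y, -26)) = 1/(-7812 + 4) = 1/(-7808) = -1/7808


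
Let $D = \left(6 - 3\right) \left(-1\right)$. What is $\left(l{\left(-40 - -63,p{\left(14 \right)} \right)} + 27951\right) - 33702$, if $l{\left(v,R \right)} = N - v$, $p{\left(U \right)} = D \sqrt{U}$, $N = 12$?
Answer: $-5762$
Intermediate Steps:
$D = -3$ ($D = 3 \left(-1\right) = -3$)
$p{\left(U \right)} = - 3 \sqrt{U}$
$l{\left(v,R \right)} = 12 - v$
$\left(l{\left(-40 - -63,p{\left(14 \right)} \right)} + 27951\right) - 33702 = \left(\left(12 - \left(-40 - -63\right)\right) + 27951\right) - 33702 = \left(\left(12 - \left(-40 + 63\right)\right) + 27951\right) - 33702 = \left(\left(12 - 23\right) + 27951\right) - 33702 = \left(-11 + 27951\right) - 33702 = 27940 - 33702 = -5762$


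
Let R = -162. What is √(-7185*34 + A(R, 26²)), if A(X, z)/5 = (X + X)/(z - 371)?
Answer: I*√909022854/61 ≈ 494.26*I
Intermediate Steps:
A(X, z) = 10*X/(-371 + z) (A(X, z) = 5*((X + X)/(z - 371)) = 5*((2*X)/(-371 + z)) = 5*(2*X/(-371 + z)) = 10*X/(-371 + z))
√(-7185*34 + A(R, 26²)) = √(-7185*34 + 10*(-162)/(-371 + 26²)) = √(-244290 + 10*(-162)/(-371 + 676)) = √(-244290 + 10*(-162)/305) = √(-244290 + 10*(-162)*(1/305)) = √(-244290 - 324/61) = √(-14902014/61) = I*√909022854/61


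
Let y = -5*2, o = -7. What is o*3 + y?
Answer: -31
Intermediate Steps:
y = -10
o*3 + y = -7*3 - 10 = -21 - 10 = -31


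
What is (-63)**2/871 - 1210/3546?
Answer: 6510082/1544283 ≈ 4.2156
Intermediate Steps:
(-63)**2/871 - 1210/3546 = 3969*(1/871) - 1210*1/3546 = 3969/871 - 605/1773 = 6510082/1544283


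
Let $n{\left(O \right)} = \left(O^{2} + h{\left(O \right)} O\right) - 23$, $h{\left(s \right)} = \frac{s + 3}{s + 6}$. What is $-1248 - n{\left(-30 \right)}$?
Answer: $- \frac{8365}{4} \approx -2091.3$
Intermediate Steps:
$h{\left(s \right)} = \frac{3 + s}{6 + s}$
$n{\left(O \right)} = -23 + O^{2} + \frac{O \left(3 + O\right)}{6 + O}$ ($n{\left(O \right)} = \left(O^{2} + \frac{3 + O}{6 + O} O\right) - 23 = \left(O^{2} + \frac{O \left(3 + O\right)}{6 + O}\right) - 23 = -23 + O^{2} + \frac{O \left(3 + O\right)}{6 + O}$)
$-1248 - n{\left(-30 \right)} = -1248 - \frac{- 30 \left(3 - 30\right) + \left(-23 + \left(-30\right)^{2}\right) \left(6 - 30\right)}{6 - 30} = -1248 - \frac{\left(-30\right) \left(-27\right) + \left(-23 + 900\right) \left(-24\right)}{-24} = -1248 - - \frac{810 + 877 \left(-24\right)}{24} = -1248 - - \frac{810 - 21048}{24} = -1248 - \left(- \frac{1}{24}\right) \left(-20238\right) = -1248 - \frac{3373}{4} = - \frac{8365}{4}$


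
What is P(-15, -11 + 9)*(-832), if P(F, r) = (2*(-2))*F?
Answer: -49920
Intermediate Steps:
P(F, r) = -4*F
P(-15, -11 + 9)*(-832) = -4*(-15)*(-832) = 60*(-832) = -49920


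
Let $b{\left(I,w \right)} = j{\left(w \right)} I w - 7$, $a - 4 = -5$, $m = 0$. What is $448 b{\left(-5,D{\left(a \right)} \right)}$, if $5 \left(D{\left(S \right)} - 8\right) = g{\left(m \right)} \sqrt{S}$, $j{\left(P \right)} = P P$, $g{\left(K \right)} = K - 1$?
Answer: $- \frac{5739328}{5} + \frac{2149952 i}{25} \approx -1.1479 \cdot 10^{6} + 85998.0 i$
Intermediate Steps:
$g{\left(K \right)} = -1 + K$
$a = -1$ ($a = 4 - 5 = -1$)
$j{\left(P \right)} = P^{2}$
$D{\left(S \right)} = 8 - \frac{\sqrt{S}}{5}$ ($D{\left(S \right)} = 8 + \frac{\left(-1 + 0\right) \sqrt{S}}{5} = 8 + \frac{\left(-1\right) \sqrt{S}}{5} = 8 - \frac{\sqrt{S}}{5}$)
$b{\left(I,w \right)} = -7 + I w^{3}$ ($b{\left(I,w \right)} = w^{2} I w - 7 = I w^{2} w - 7 = I w^{3} - 7 = -7 + I w^{3}$)
$448 b{\left(-5,D{\left(a \right)} \right)} = 448 \left(-7 - 5 \left(8 - \frac{\sqrt{-1}}{5}\right)^{3}\right) = 448 \left(-7 - 5 \left(8 - \frac{i}{5}\right)^{3}\right) = -3136 - 2240 \left(8 - \frac{i}{5}\right)^{3}$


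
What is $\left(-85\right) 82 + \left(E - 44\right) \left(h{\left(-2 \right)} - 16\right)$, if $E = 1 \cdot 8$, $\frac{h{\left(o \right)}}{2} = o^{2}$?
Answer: $-6682$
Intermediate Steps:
$h{\left(o \right)} = 2 o^{2}$
$E = 8$
$\left(-85\right) 82 + \left(E - 44\right) \left(h{\left(-2 \right)} - 16\right) = \left(-85\right) 82 + \left(8 - 44\right) \left(2 \left(-2\right)^{2} - 16\right) = -6970 - 36 \left(2 \cdot 4 - 16\right) = -6970 - 36 \left(8 - 16\right) = -6970 - -288 = -6970 + 288 = -6682$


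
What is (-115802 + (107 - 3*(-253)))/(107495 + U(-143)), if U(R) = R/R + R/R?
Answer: -114936/107497 ≈ -1.0692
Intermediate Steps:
U(R) = 2 (U(R) = 1 + 1 = 2)
(-115802 + (107 - 3*(-253)))/(107495 + U(-143)) = (-115802 + (107 - 3*(-253)))/(107495 + 2) = (-115802 + (107 + 759))/107497 = (-115802 + 866)*(1/107497) = -114936*1/107497 = -114936/107497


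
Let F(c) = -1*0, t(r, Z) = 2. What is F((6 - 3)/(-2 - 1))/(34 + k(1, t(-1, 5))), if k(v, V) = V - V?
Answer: 0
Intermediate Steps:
k(v, V) = 0
F(c) = 0
F((6 - 3)/(-2 - 1))/(34 + k(1, t(-1, 5))) = 0/(34 + 0) = 0/34 = (1/34)*0 = 0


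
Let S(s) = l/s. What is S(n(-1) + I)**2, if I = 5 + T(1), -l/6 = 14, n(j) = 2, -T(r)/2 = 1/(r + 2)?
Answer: 63504/361 ≈ 175.91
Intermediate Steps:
T(r) = -2/(2 + r) (T(r) = -2/(r + 2) = -2/(2 + r))
l = -84 (l = -6*14 = -84)
I = 13/3 (I = 5 - 2/(2 + 1) = 5 - 2/3 = 13/3 ≈ 4.3333)
S(s) = -84/s
S(n(-1) + I)**2 = (-84/(2 + 13/3))**2 = (-84/19/3)**2 = (-84*3/19)**2 = (-252/19)**2 = 63504/361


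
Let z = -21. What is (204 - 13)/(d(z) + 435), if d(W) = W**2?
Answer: 191/876 ≈ 0.21804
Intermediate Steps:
(204 - 13)/(d(z) + 435) = (204 - 13)/((-21)**2 + 435) = 191/(441 + 435) = 191/876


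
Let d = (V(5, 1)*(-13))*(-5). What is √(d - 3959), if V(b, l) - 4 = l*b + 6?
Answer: 2*I*√746 ≈ 54.626*I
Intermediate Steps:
V(b, l) = 10 + b*l (V(b, l) = 4 + (l*b + 6) = 4 + (b*l + 6) = 4 + (6 + b*l) = 10 + b*l)
d = 975 (d = ((10 + 5*1)*(-13))*(-5) = ((10 + 5)*(-13))*(-5) = (15*(-13))*(-5) = -195*(-5) = 975)
√(d - 3959) = √(975 - 3959) = √(-2984) = 2*I*√746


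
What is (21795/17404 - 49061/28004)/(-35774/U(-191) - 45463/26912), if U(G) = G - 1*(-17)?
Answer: -1228753801344/501477514791197 ≈ -0.0024503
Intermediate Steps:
U(G) = 17 + G (U(G) = G + 17 = 17 + G)
(21795/17404 - 49061/28004)/(-35774/U(-191) - 45463/26912) = (21795/17404 - 49061/28004)/(-35774/(17 - 191) - 45463/26912) = (21795*(1/17404) - 49061*1/28004)/(-35774/(-174) - 45463*1/26912) = (21795/17404 - 49061/28004)/(-35774*(-1/174) - 45463/26912) = -15219404/(30461351*(17887/87 - 45463/26912)) = -15219404/(30461351*16462747/80736) = -15219404/30461351*80736/16462747 = -1228753801344/501477514791197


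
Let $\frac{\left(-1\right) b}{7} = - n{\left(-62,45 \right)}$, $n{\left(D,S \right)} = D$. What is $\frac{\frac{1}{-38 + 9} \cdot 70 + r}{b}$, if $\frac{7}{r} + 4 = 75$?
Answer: $\frac{681}{127658} \approx 0.0053346$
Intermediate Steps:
$r = \frac{7}{71}$ ($r = \frac{7}{-4 + 75} = \frac{7}{71} \approx 0.098592$)
$b = -434$ ($b = - 7 \left(\left(-1\right) \left(-62\right)\right) = \left(-7\right) 62 = -434$)
$\frac{\frac{1}{-38 + 9} \cdot 70 + r}{b} = \frac{\frac{1}{-38 + 9} \cdot 70 + \frac{7}{71}}{-434} = \left(\frac{1}{-29} \cdot 70 + \frac{7}{71}\right) \left(- \frac{1}{434}\right) = \left(\left(- \frac{1}{29}\right) 70 + \frac{7}{71}\right) \left(- \frac{1}{434}\right) = \left(- \frac{70}{29} + \frac{7}{71}\right) \left(- \frac{1}{434}\right) = \left(- \frac{4767}{2059}\right) \left(- \frac{1}{434}\right) = \frac{681}{127658}$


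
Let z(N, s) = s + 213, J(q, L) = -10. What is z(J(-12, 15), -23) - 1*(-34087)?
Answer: 34277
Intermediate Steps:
z(N, s) = 213 + s
z(J(-12, 15), -23) - 1*(-34087) = (213 - 23) - 1*(-34087) = 190 + 34087 = 34277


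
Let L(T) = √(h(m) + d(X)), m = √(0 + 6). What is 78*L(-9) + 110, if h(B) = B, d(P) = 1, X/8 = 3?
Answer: 110 + 78*√(1 + √6) ≈ 254.87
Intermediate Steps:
X = 24 (X = 8*3 = 24)
m = √6 ≈ 2.4495
L(T) = √(1 + √6) (L(T) = √(√6 + 1) = √(1 + √6))
78*L(-9) + 110 = 78*√(1 + √6) + 110 = 110 + 78*√(1 + √6)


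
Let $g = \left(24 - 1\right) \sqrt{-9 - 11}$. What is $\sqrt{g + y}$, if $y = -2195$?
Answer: $\sqrt{-2195 + 46 i \sqrt{5}} \approx 1.0974 + 46.864 i$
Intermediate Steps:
$g = 46 i \sqrt{5}$ ($g = 23 \sqrt{-20} = 23 \cdot 2 i \sqrt{5} = 46 i \sqrt{5} \approx 102.86 i$)
$\sqrt{g + y} = \sqrt{46 i \sqrt{5} - 2195} = \sqrt{-2195 + 46 i \sqrt{5}}$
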